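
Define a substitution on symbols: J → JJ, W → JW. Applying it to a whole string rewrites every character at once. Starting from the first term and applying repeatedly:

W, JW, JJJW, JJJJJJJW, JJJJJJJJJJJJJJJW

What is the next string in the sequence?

JJJJJJJJJJJJJJJJJJJJJJJJJJJJJJJW

φ(JJJJJJJJJJJJJJJW) expands symbol-by-symbol to JJ JJ JJ JJ JJ JJ JJ JJ JJ JJ JJ JJ JJ JJ JJ JW; joining the 16 pieces gives the next term.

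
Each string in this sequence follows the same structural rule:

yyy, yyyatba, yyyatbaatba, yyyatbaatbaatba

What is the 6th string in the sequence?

yyyatbaatbaatbaatbaatba

Every step adds atba to the end: s(k+1) = s(k)·atba.
From yyyatbaatbaatba, 2 further steps: yyyatbaatbaatba → yyyatbaatbaatbaatba → (answer).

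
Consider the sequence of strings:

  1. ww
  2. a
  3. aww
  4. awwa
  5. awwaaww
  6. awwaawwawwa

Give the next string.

Each term (from the third on) is the previous term followed by the one before it: term 3 = a·ww = aww.
Continuing: awwaawwawwa · awwaaww gives term 7.

awwaawwawwaawwaaww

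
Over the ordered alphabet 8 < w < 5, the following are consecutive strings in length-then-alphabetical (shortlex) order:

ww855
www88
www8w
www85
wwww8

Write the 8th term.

www58

Continuing the enumeration 3 steps past wwww8: wwww8 → wwwww → wwww5 → (answer).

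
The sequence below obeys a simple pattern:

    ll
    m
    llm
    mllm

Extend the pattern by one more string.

llmmllm

This is a Fibonacci-style word recurrence s(k) = s(k−2)·s(k−1): e.g. ll·m = llm.
The next term joins llm and mllm.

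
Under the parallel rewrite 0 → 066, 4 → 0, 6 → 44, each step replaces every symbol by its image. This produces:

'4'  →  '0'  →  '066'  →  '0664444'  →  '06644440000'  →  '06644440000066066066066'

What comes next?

066444400000660660660660664444066444406644440664444

φ(06644440000066066066066) expands symbol-by-symbol to 066 44 44 0 0 0 0 066 066 066 066 066 44 44 066 44 44 066 44 44 066 44 44; joining the 23 pieces gives the next term.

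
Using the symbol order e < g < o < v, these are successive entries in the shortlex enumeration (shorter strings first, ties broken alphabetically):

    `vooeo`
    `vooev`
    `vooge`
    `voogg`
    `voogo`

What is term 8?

Stepping forward 3 times from voogo: voogo → voogv → voooe, then the target.

vooog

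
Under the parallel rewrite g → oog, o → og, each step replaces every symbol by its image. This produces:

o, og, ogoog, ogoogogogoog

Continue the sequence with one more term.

ogoogogogoogogoogogoogogogoog

Rewriting each symbol of ogoogogogoog: o→og, g→oog, o→og, o→og, g→oog, o→og, g→oog, o→og, g→oog, o→og, o→og, g→oog, which concatenates to og oog og og oog og oog og oog og og oog.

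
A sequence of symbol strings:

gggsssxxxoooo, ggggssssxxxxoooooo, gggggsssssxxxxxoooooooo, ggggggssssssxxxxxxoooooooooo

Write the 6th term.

ggggggggssssssssxxxxxxxxoooooooooooooo

The n-th term is n+1 g's then n+1 s's then n+1 x's then 2n o's, where the shown terms are n = 2, 3, 4, 5.
For term 6, n = 7, so the run lengths are 8, 8, 8, 14.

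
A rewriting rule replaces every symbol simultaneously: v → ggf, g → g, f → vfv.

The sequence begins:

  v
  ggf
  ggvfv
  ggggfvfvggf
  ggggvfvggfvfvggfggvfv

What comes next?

ggggggfvfvggfggvfvggfvfvggfggvfvggggfvfvggf

Applying the rule to each of the 21 symbols of ggggvfvggfvfvggfggvfv gives the pieces g g g g ggf vfv ggf g g vfv ggf vfv ggf g g vfv g g ggf vfv ggf, which concatenate to the answer.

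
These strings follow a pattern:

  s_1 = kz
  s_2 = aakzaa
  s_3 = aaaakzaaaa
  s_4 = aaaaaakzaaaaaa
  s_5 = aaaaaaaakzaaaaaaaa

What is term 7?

aaaaaaaaaaaakzaaaaaaaaaaaa

s(k+1) = aa·s(k)·aa, so each term gains aa as a prefix and aa as a suffix.
From aaaaaaaakzaaaaaaaa, 2 further steps: aaaaaaaakzaaaaaaaa → aaaaaaaaaakzaaaaaaaaaa → (answer).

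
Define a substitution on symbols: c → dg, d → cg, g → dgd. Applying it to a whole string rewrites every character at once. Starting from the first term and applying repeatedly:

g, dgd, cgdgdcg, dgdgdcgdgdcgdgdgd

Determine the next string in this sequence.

cgdgdcgdgdcgdgdgdcgdgdcgdgdgdcgdgdcgdgdcg

Replace each of the 17 characters of dgdgdcgdgdcgdgdgd in place — cg dgd cg dgd cg dg dgd cg dgd cg dg dgd cg dgd cg dgd cg — and concatenate.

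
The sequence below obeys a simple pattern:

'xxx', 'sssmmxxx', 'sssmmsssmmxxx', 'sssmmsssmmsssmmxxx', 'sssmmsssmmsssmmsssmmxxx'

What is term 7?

sssmmsssmmsssmmsssmmsssmmsssmmxxx

The strings grow by a fixed prefix sssmm each time.
From sssmmsssmmsssmmsssmmxxx, 2 further steps: sssmmsssmmsssmmsssmmxxx → sssmmsssmmsssmmsssmmsssmmxxx → (answer).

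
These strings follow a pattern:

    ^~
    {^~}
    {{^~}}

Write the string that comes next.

Every step adds { to the front and } to the end of the previous string.
Applying this once more to {{^~}}:

{{{^~}}}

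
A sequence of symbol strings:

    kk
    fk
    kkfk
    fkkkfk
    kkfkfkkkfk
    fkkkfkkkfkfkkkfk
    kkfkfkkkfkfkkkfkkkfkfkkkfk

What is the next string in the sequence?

fkkkfkkkfkfkkkfkkkfkfkkkfkfkkkfkkkfkfkkkfk

Each term (from the third on) is the two preceding terms concatenated in order: term 3 = kk·fk = kkfk.
So term 8 is fkkkfkkkfkfkkkfk·kkfkfkkkfkfkkkfkkkfkfkkkfk.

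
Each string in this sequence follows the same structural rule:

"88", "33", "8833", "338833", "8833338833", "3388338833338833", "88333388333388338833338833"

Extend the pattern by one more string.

338833883333883388333388333388338833338833

Each term (from the third on) is the two preceding terms concatenated in order: term 3 = 88·33 = 8833.
Continuing: 3388338833338833 · 88333388333388338833338833 gives term 8.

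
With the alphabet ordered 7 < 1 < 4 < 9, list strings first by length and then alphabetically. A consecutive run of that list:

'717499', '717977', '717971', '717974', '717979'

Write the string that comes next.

Treat 717979 as a base-4 numeral over the given alphabet and add one, carrying through any trailing 9's.

717917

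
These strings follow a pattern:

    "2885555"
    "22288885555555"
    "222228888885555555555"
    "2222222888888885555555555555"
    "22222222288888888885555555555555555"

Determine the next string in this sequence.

222222222228888888888885555555555555555555

Each string has the form 2^{2n-1} 8^{2n} 5^{3n+1} (n = 1, 2, …).
At n = 6 the blocks have lengths 11, 12, 19.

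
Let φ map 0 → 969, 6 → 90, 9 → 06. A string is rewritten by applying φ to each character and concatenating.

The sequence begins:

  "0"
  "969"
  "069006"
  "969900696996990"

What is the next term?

Rewriting the 15 symbols of 969900696996990 one by one yields 06 90 06 06 969 969 90 06 90 06 06 90 06 06 969; concatenated:

069006069699699006900606900606969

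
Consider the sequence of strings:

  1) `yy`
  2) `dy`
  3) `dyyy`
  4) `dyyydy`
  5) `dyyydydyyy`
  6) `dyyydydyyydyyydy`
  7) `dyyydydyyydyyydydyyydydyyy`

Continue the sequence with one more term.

From term 3 onward, concatenate the last term with the second-to-last: dy·yy = dyyy, dyyy·dy = dyyydy, …
The next term joins dyyydydyyydyyydydyyydydyyy and dyyydydyyydyyydy.

dyyydydyyydyyydydyyydydyyydyyydydyyydyyydy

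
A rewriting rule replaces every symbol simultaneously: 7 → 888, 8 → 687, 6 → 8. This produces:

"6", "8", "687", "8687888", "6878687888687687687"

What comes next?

Rewriting the 19 symbols of 6878687888687687687 one by one yields 8 687 888 687 8 687 888 687 687 687 8 687 888 8 687 888 8 687 888; concatenated:

86878886878687888687687687868788886878888687888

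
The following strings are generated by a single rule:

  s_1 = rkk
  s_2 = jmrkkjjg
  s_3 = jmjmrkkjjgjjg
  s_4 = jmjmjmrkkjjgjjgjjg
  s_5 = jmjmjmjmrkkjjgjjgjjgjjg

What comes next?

jmjmjmjmjmrkkjjgjjgjjgjjgjjg

s(k+1) = jm·s(k)·jjg, so each term gains jm as a prefix and jjg as a suffix.
One more step from jmjmjmjmrkkjjgjjgjjgjjg gives the answer.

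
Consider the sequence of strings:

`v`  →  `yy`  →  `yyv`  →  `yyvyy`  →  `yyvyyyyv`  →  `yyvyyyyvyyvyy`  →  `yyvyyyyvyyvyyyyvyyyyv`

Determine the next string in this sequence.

yyvyyyyvyyvyyyyvyyyyvyyvyyyyvyyvyy

Each term (from the third on) is the previous term followed by the one before it: term 3 = yy·v = yyv.
So term 8 is yyvyyyyvyyvyyyyvyyyyv·yyvyyyyvyyvyy.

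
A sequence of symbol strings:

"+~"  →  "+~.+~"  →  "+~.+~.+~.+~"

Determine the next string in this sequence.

+~.+~.+~.+~.+~.+~.+~.+~

s(k+1) = s(k)·.·s(k) — each term doubles the last with '.' between the halves.
So the next term is two copies of +~.+~.+~.+~ with '.' between the halves.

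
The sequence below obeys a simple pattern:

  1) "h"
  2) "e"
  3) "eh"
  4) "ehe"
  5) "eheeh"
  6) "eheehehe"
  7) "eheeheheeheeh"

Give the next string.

This is a Fibonacci-style word recurrence s(k) = s(k−1)·s(k−2): e.g. e·h = eh.
So term 8 is eheeheheeheeh·eheehehe.

eheeheheeheeheheehehe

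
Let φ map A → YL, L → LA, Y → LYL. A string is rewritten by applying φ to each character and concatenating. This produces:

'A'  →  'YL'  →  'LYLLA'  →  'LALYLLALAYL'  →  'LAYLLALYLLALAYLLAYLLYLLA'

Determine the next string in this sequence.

Rewriting the 24 symbols of LAYLLALYLLALAYLLAYLLYLLA one by one yields LA YL LYL LA LA YL LA LYL LA LA YL LA YL LYL LA LA YL LYL LA LA LYL LA LA YL; concatenated:

LAYLLYLLALAYLLALYLLALAYLLAYLLYLLALAYLLYLLALALYLLALAYL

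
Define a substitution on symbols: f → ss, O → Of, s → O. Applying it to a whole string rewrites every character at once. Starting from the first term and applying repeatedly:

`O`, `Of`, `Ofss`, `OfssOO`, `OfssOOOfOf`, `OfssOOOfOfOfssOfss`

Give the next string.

Rewriting the 18 symbols of OfssOOOfOfOfssOfss one by one yields Of ss O O Of Of Of ss Of ss Of ss O O Of ss O O; concatenated:

OfssOOOfOfOfssOfssOfssOOOfssOO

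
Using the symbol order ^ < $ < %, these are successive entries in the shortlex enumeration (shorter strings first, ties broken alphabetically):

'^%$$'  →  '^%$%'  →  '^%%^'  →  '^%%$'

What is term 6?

$^^^

Stepping forward 2 times from ^%%$: ^%%$ → ^%%%, then the target.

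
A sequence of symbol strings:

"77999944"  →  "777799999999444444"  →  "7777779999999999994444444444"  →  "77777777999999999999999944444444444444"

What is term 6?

7777777777779999999999999999999999994444444444444444444444

Each string has the form 7^{2n} 9^{4n} 4^{4n-2} (n = 1, 2, …).
For term 6, n = 6, so the run lengths are 12, 24, 22.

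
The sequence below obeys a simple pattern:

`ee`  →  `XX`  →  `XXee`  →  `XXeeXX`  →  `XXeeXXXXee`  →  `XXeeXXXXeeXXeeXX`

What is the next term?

XXeeXXXXeeXXeeXXXXeeXXXXee

From term 3 onward, concatenate the last term with the second-to-last: XX·ee = XXee, XXee·XX = XXeeXX, …
So term 7 is XXeeXXXXeeXXeeXX·XXeeXXXXee.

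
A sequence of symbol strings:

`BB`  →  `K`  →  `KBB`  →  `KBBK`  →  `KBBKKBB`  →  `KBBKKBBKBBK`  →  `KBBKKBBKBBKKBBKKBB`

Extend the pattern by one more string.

KBBKKBBKBBKKBBKKBBKBBKKBBKBBK

Each term (from the third on) is the previous term followed by the one before it: term 3 = K·BB = KBB.
So term 8 is KBBKKBBKBBKKBBKKBB·KBBKKBBKBBK.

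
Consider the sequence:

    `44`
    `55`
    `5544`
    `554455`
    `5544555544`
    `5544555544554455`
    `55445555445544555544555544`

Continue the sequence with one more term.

Each term (from the third on) is the previous term followed by the one before it: term 3 = 55·44 = 5544.
The next term joins 55445555445544555544555544 and 5544555544554455.

554455554455445555445555445544555544554455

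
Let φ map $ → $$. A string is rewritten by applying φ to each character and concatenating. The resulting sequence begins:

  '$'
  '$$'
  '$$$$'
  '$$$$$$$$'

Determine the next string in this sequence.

Expanding $$$$$$$$: $→$$, $→$$, $→$$, $→$$, $→$$, $→$$, $→$$, $→$$. Concatenated: $$ $$ $$ $$ $$ $$ $$ $$.

$$$$$$$$$$$$$$$$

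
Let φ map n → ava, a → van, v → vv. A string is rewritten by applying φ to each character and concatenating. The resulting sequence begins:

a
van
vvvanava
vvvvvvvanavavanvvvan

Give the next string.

vvvvvvvvvvvvvvvanavavanvvvanvvvanavavvvvvvvanava

Replace each of the 20 characters of vvvvvvvanavavanvvvan in place — vv vv vv vv vv vv vv van ava van vv van vv van ava vv vv vv van ava — and concatenate.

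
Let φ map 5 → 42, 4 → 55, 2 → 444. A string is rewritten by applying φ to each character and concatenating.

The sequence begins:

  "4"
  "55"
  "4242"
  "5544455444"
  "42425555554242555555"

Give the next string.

55444554444242424242425544455444424242424242

Applying the rule to each of the 20 symbols of 42425555554242555555 gives the pieces 55 444 55 444 42 42 42 42 42 42 55 444 55 444 42 42 42 42 42 42, which concatenate to the answer.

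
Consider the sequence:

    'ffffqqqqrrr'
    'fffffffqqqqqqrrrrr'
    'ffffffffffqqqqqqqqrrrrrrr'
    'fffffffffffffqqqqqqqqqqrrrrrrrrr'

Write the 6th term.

fffffffffffffffffffqqqqqqqqqqqqqqrrrrrrrrrrrrr

Reading off run lengths: f runs 4, 7, 10, 13; q runs 4, 6, 8, 10; r runs 3, 5, 7, 9 — each is linear in n (n = 1, 2, …).
For term 6, n = 6, so the run lengths are 19, 14, 13.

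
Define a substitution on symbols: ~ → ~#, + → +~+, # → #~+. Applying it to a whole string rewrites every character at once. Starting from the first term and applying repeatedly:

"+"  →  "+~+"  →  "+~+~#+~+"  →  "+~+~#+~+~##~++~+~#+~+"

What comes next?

Rewriting the 21 symbols of +~+~#+~+~##~++~+~#+~+ one by one yields +~+ ~# +~+ ~# #~+ +~+ ~# +~+ ~# #~+ #~+ ~# +~+ +~+ ~# +~+ ~# #~+ +~+ ~# +~+; concatenated:

+~+~#+~+~##~++~+~#+~+~##~+#~+~#+~++~+~#+~+~##~++~+~#+~+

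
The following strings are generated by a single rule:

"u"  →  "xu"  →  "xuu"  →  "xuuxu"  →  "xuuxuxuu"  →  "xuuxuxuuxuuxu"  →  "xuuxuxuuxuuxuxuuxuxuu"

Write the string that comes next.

Each term (from the third on) is the previous term followed by the one before it: term 3 = xu·u = xuu.
Continuing: xuuxuxuuxuuxuxuuxuxuu · xuuxuxuuxuuxu gives term 8.

xuuxuxuuxuuxuxuuxuxuuxuuxuxuuxuuxu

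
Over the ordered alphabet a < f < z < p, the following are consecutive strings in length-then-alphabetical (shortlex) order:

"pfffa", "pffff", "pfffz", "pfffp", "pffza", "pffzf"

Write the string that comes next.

pffzz

Treat pffzf as a base-4 numeral over the given alphabet and add one, carrying through any trailing p's.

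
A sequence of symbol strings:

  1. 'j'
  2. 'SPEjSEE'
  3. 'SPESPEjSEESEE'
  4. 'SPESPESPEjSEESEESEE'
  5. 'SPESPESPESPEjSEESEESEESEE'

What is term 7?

SPESPESPESPESPESPEjSEESEESEESEESEESEE

Every step adds SPE to the front and SEE to the end of the previous string.
From SPESPESPESPEjSEESEESEESEE, 2 further steps: SPESPESPESPEjSEESEESEESEE → SPESPESPESPESPEjSEESEESEESEESEE → (answer).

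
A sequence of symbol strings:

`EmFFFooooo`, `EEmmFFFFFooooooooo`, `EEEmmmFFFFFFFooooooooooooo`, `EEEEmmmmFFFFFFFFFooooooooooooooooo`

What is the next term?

EEEEEmmmmmFFFFFFFFFFFooooooooooooooooooooo

The n-th term is n E's then n m's then 2n+1 F's then 4n+1 o's (n = 1, 2, …).
At n = 5 the blocks have lengths 5, 5, 11, 21.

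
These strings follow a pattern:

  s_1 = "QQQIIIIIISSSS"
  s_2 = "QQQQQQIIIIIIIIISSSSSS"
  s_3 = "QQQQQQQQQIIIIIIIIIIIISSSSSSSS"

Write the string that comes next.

Reading off run lengths: Q runs 3, 6, 9; I runs 6, 9, 12; S runs 4, 6, 8 — each is linear in n (n = 1, 2, …).
At n = 4 the blocks have lengths 12, 15, 10.

QQQQQQQQQQQQIIIIIIIIIIIIIIISSSSSSSSSS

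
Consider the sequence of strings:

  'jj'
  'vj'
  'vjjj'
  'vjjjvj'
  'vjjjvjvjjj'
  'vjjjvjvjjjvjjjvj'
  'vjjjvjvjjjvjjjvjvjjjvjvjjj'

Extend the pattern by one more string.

This is a Fibonacci-style word recurrence s(k) = s(k−1)·s(k−2): e.g. vj·jj = vjjj.
Continuing: vjjjvjvjjjvjjjvjvjjjvjvjjj · vjjjvjvjjjvjjjvj gives term 8.

vjjjvjvjjjvjjjvjvjjjvjvjjjvjjjvjvjjjvjjjvj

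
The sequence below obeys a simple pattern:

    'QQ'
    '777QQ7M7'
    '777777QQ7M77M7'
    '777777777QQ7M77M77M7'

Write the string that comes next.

Every step adds 777 to the front and 7M7 to the end of the previous string.
Applying this once more to 777777777QQ7M77M77M7:

777777777777QQ7M77M77M77M7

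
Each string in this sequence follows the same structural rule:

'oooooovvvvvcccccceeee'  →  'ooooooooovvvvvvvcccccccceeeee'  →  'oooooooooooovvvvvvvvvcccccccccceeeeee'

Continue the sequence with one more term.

Reading off run lengths: o runs 6, 9, 12; v runs 5, 7, 9; c runs 6, 8, 10; e runs 4, 5, 6 — each is linear in n, where the shown terms are n = 2, 3, 4.
For the next term, n = 5, so the run lengths are 15, 11, 12, 7.

ooooooooooooooovvvvvvvvvvvcccccccccccceeeeeee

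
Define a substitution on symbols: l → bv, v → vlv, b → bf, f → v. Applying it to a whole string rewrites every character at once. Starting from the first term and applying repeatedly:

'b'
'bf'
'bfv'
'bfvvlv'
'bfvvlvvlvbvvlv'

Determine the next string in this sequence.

φ(bfvvlvvlvbvvlv) expands symbol-by-symbol to bf v vlv vlv bv vlv vlv bv vlv bf vlv vlv bv vlv; joining the 14 pieces gives the next term.

bfvvlvvlvbvvlvvlvbvvlvbfvlvvlvbvvlv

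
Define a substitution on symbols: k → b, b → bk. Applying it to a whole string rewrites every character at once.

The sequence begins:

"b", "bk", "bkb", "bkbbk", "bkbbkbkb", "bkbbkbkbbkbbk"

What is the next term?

Applying the rule to each of the 13 symbols of bkbbkbkbbkbbk gives the pieces bk b bk bk b bk b bk bk b bk bk b, which concatenate to the answer.

bkbbkbkbbkbbkbkbbkbkb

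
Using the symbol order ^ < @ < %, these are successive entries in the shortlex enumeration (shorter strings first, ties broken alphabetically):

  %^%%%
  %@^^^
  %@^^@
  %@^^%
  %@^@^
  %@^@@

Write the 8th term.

%@^%^

Continuing the enumeration 2 steps past %@^@@: %@^@@ → %@^@% → (answer).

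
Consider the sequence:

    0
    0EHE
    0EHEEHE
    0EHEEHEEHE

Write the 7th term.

The strings grow by a fixed suffix EHE each time.
From 0EHEEHEEHE, 3 further steps: 0EHEEHEEHE → 0EHEEHEEHEEHE → 0EHEEHEEHEEHEEHE → (answer).

0EHEEHEEHEEHEEHEEHE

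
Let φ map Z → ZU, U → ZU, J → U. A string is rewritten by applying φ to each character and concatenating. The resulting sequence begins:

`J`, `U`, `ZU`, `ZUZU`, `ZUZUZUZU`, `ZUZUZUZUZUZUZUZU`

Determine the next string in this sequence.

ZUZUZUZUZUZUZUZUZUZUZUZUZUZUZUZU

Replace each of the 16 characters of ZUZUZUZUZUZUZUZU in place — ZU ZU ZU ZU ZU ZU ZU ZU ZU ZU ZU ZU ZU ZU ZU ZU — and concatenate.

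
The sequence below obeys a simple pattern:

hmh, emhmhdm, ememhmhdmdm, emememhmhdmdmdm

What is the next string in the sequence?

Every step adds em to the front and dm to the end of the previous string.
So the next term is em·emememhmhdmdmdm·dm.

ememememhmhdmdmdmdm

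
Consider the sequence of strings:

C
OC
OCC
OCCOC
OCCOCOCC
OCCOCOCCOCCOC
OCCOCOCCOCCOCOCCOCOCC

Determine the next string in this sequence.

OCCOCOCCOCCOCOCCOCOCCOCCOCOCCOCCOC

From term 3 onward, concatenate the last term with the second-to-last: OC·C = OCC, OCC·OC = OCCOC, …
The next term joins OCCOCOCCOCCOCOCCOCOCC and OCCOCOCCOCCOC.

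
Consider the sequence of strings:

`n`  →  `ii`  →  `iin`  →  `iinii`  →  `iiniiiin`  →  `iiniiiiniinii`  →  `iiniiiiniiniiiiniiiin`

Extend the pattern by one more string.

iiniiiiniiniiiiniiiiniiniiiiniinii

This is a Fibonacci-style word recurrence s(k) = s(k−1)·s(k−2): e.g. ii·n = iin.
The next term joins iiniiiiniiniiiiniiiin and iiniiiiniinii.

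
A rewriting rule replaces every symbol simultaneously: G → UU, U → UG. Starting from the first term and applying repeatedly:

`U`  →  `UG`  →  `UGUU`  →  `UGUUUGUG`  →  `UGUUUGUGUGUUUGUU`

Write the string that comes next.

UGUUUGUGUGUUUGUUUGUUUGUGUGUUUGUG

φ(UGUUUGUGUGUUUGUU) expands symbol-by-symbol to UG UU UG UG UG UU UG UU UG UU UG UG UG UU UG UG; joining the 16 pieces gives the next term.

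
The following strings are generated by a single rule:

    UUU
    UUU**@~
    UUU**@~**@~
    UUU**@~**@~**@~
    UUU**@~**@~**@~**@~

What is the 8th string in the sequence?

The strings grow by a fixed suffix **@~ each time.
From UUU**@~**@~**@~**@~, 3 further steps: UUU**@~**@~**@~**@~ → UUU**@~**@~**@~**@~**@~ → UUU**@~**@~**@~**@~**@~**@~ → (answer).

UUU**@~**@~**@~**@~**@~**@~**@~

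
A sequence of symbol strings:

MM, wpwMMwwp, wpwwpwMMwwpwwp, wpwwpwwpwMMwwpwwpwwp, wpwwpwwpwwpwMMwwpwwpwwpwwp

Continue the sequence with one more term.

wpwwpwwpwwpwwpwMMwwpwwpwwpwwpwwp

Every step adds wpw to the front and wwp to the end of the previous string.
One more step from wpwwpwwpwwpwMMwwpwwpwwpwwp gives the answer.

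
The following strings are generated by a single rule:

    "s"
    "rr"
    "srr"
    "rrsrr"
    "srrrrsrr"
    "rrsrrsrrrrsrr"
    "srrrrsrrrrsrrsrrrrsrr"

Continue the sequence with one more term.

This is a Fibonacci-style word recurrence s(k) = s(k−2)·s(k−1): e.g. s·rr = srr.
Continuing: rrsrrsrrrrsrr · srrrrsrrrrsrrsrrrrsrr gives term 8.

rrsrrsrrrrsrrsrrrrsrrrrsrrsrrrrsrr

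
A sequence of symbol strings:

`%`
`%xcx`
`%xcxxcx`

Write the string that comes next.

Each term is the previous one with xcx appended.
Applying this once more to %xcxxcx:

%xcxxcxxcx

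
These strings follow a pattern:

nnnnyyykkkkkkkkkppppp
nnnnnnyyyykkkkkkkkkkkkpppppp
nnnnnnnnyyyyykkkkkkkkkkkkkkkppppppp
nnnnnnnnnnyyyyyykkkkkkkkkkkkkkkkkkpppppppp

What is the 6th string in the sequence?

Term n consists of 2n-2 n's, followed by n y's, followed by 3n k's, followed by n+2 p's, where the shown terms are n = 3, 4, 5, 6.
For term 6, n = 8, so the run lengths are 14, 8, 24, 10.

nnnnnnnnnnnnnnyyyyyyyykkkkkkkkkkkkkkkkkkkkkkkkpppppppppp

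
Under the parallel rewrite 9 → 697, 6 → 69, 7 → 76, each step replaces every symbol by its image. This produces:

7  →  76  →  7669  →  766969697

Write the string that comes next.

766969697696976969776

Rewriting each symbol of 766969697: 7→76, 6→69, 6→69, 9→697, 6→69, 9→697, 6→69, 9→697, 7→76, which concatenates to 76 69 69 697 69 697 69 697 76.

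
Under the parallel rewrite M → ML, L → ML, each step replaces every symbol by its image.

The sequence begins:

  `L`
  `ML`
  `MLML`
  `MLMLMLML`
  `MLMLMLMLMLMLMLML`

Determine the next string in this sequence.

MLMLMLMLMLMLMLMLMLMLMLMLMLMLMLML

Applying the rule to each of the 16 symbols of MLMLMLMLMLMLMLML gives the pieces ML ML ML ML ML ML ML ML ML ML ML ML ML ML ML ML, which concatenate to the answer.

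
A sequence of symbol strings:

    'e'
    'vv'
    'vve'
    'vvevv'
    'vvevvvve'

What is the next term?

vvevvvvevvevv

From term 3 onward, concatenate the last term with the second-to-last: vv·e = vve, vve·vv = vvevv, …
The next term joins vvevvvve and vvevv.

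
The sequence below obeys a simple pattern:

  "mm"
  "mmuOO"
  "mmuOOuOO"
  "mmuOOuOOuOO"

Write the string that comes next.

Each term is the previous one with uOO appended.
Applying this once more to mmuOOuOOuOO:

mmuOOuOOuOOuOO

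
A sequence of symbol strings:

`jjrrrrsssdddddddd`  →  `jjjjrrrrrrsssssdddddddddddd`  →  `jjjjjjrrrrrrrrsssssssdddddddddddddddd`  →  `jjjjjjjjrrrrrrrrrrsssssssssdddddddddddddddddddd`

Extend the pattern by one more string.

jjjjjjjjjjrrrrrrrrrrrrsssssssssssdddddddddddddddddddddddd

Each string has the form j^{2n-2} r^{2n} s^{2n-1} d^{4n}, where the shown terms are n = 2, 3, 4, 5.
Setting n = 6 gives 10, 12, 11, 24 characters in each block.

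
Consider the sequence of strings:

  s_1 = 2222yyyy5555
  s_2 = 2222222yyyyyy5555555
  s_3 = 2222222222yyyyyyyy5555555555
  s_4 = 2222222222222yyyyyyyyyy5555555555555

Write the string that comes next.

The n-th term is 3n-2 2's then 2n y's then 3n-2 5's, where the shown terms are n = 2, 3, 4, 5.
Setting n = 6 gives 16, 12, 16 characters in each block.

2222222222222222yyyyyyyyyyyy5555555555555555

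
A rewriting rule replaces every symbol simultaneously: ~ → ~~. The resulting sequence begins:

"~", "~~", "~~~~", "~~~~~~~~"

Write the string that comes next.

~~~~~~~~~~~~~~~~

Apply φ to ~~~~~~~~ symbol by symbol: ~→~~, ~→~~, ~→~~, ~→~~, ~→~~, ~→~~, ~→~~, ~→~~; joined: ~~ ~~ ~~ ~~ ~~ ~~ ~~ ~~.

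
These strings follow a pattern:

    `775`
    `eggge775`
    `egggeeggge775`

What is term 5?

Each term is the previous one with eggge prepended.
From egggeeggge775, 2 further steps: egggeeggge775 → egggeegggeeggge775 → (answer).

egggeegggeegggeeggge775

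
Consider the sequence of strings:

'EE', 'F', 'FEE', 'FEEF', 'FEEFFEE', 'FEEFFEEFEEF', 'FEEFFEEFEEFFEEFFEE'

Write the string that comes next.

FEEFFEEFEEFFEEFFEEFEEFFEEFEEF

From term 3 onward, concatenate the last term with the second-to-last: F·EE = FEE, FEE·F = FEEF, …
So term 8 is FEEFFEEFEEFFEEFFEE·FEEFFEEFEEF.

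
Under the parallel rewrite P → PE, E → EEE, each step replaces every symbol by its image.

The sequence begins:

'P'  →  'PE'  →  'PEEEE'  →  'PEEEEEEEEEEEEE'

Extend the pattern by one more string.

PEEEEEEEEEEEEEEEEEEEEEEEEEEEEEEEEEEEEEEEE

Replace each of the 14 characters of PEEEEEEEEEEEEE in place — PE EEE EEE EEE EEE EEE EEE EEE EEE EEE EEE EEE EEE EEE — and concatenate.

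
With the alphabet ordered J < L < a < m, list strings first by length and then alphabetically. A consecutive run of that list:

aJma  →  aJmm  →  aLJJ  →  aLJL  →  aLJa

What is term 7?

aLLJ

Continuing the enumeration 2 steps past aLJa: aLJa → aLJm → (answer).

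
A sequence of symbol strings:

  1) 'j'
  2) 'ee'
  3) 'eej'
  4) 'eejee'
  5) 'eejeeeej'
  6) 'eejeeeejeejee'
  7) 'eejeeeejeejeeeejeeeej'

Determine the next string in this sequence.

eejeeeejeejeeeejeeeejeejeeeejeejee

Each term (from the third on) is the previous term followed by the one before it: term 3 = ee·j = eej.
The next term joins eejeeeejeejeeeejeeeej and eejeeeejeejee.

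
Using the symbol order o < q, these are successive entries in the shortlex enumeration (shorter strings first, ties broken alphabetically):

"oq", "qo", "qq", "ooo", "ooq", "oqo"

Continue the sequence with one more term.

oqq

The successor of oqo increments the rightmost position that isn't already q and resets every position after it to o.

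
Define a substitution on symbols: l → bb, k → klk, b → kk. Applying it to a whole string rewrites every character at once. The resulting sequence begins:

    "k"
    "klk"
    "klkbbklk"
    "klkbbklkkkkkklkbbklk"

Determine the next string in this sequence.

klkbbklkkkkkklkbbklkklkklkklkklkklkbbklkkkkkklkbbklk

Applying the rule to each of the 20 symbols of klkbbklkkkkkklkbbklk gives the pieces klk bb klk kk kk klk bb klk klk klk klk klk klk bb klk kk kk klk bb klk, which concatenate to the answer.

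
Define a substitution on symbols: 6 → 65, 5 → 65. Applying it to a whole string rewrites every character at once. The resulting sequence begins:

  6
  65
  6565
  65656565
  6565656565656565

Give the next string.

Rewriting the 16 symbols of 6565656565656565 one by one yields 65 65 65 65 65 65 65 65 65 65 65 65 65 65 65 65; concatenated:

65656565656565656565656565656565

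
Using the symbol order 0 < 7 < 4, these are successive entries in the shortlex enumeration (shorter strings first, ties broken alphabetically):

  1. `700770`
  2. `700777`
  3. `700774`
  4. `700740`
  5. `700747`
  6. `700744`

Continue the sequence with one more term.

700400

The successor of 700744 increments the rightmost position that isn't already 4 and resets every position after it to 0.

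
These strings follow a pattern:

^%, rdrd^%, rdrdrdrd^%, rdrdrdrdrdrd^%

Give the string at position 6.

The strings grow by a fixed prefix rdrd each time.
From rdrdrdrdrdrd^%, 2 further steps: rdrdrdrdrdrd^% → rdrdrdrdrdrdrdrd^% → (answer).

rdrdrdrdrdrdrdrdrdrd^%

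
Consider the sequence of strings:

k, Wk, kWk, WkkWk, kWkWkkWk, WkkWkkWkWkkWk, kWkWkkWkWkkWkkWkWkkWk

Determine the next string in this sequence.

From term 3 onward, concatenate the second-to-last term with the last: k·Wk = kWk, Wk·kWk = WkkWk, …
So term 8 is WkkWkkWkWkkWk·kWkWkkWkWkkWkkWkWkkWk.

WkkWkkWkWkkWkkWkWkkWkWkkWkkWkWkkWk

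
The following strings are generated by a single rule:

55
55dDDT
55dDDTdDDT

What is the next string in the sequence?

55dDDTdDDTdDDT

Every step adds dDDT to the end: s(k+1) = s(k)·dDDT.
So the next term is 55dDDTdDDT·dDDT.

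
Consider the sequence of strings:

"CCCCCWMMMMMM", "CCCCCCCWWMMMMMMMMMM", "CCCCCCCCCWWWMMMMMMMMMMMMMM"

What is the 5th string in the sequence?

Each string has the form C^{2n+3} W^{n} M^{4n+2} (n = 1, 2, …).
For term 5, n = 5, so the run lengths are 13, 5, 22.

CCCCCCCCCCCCCWWWWWMMMMMMMMMMMMMMMMMMMMMM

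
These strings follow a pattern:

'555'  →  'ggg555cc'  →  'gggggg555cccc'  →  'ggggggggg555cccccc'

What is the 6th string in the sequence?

Each term wraps the previous one in ggg on the left and cc on the right.
From ggggggggg555cccccc, 2 further steps: ggggggggg555cccccc → gggggggggggg555cccccccc → (answer).

ggggggggggggggg555cccccccccc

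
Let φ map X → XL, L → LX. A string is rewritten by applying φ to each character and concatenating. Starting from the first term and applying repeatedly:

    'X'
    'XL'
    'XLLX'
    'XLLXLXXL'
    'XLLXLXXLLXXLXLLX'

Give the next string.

Replace each of the 16 characters of XLLXLXXLLXXLXLLX in place — XL LX LX XL LX XL XL LX LX XL XL LX XL LX LX XL — and concatenate.

XLLXLXXLLXXLXLLXLXXLXLLXXLLXLXXL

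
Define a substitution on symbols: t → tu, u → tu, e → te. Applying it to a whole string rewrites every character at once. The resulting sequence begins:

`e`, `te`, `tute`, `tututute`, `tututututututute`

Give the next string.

Rewriting the 16 symbols of tututututututute one by one yields tu tu tu tu tu tu tu tu tu tu tu tu tu tu tu te; concatenated:

tututututututututututututututute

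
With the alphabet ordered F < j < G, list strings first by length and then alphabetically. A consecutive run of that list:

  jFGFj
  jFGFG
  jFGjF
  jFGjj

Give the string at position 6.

jFGGF

Stepping forward 2 times from jFGjj: jFGjj → jFGjG, then the target.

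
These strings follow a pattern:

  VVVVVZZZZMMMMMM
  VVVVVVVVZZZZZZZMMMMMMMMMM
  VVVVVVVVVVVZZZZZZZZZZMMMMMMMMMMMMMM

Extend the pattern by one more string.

Term n consists of 3n-1 V's, followed by 3n-2 Z's, followed by 4n-2 M's, where the shown terms are n = 2, 3, 4.
Setting n = 5 gives 14, 13, 18 characters in each block.

VVVVVVVVVVVVVVZZZZZZZZZZZZZMMMMMMMMMMMMMMMMMM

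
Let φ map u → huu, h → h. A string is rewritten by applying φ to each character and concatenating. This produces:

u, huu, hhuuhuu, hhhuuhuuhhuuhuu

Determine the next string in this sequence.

φ(hhhuuhuuhhuuhuu) expands symbol-by-symbol to h h h huu huu h huu huu h h huu huu h huu huu; joining the 15 pieces gives the next term.

hhhhuuhuuhhuuhuuhhhuuhuuhhuuhuu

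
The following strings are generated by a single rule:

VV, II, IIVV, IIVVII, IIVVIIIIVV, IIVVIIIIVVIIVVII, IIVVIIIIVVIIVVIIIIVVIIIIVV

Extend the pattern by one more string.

IIVVIIIIVVIIVVIIIIVVIIIIVVIIVVIIIIVVIIVVII

Each term (from the third on) is the previous term followed by the one before it: term 3 = II·VV = IIVV.
The next term joins IIVVIIIIVVIIVVIIIIVVIIIIVV and IIVVIIIIVVIIVVII.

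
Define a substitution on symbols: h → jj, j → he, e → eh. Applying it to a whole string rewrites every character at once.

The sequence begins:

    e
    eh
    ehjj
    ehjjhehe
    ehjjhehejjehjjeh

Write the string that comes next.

φ(ehjjhehejjehjjeh) expands symbol-by-symbol to eh jj he he jj eh jj eh he he eh jj he he eh jj; joining the 16 pieces gives the next term.

ehjjhehejjehjjehheheehjjheheehjj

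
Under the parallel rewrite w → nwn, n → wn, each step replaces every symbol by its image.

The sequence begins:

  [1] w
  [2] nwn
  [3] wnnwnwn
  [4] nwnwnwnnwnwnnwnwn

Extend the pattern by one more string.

Applying the rule to each of the 17 symbols of nwnwnwnnwnwnnwnwn gives the pieces wn nwn wn nwn wn nwn wn wn nwn wn nwn wn wn nwn wn nwn wn, which concatenate to the answer.

wnnwnwnnwnwnnwnwnwnnwnwnnwnwnwnnwnwnnwnwn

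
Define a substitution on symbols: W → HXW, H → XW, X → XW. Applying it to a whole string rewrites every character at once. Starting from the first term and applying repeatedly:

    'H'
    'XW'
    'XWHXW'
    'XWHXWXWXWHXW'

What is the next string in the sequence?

XWHXWXWXWHXWXWHXWXWHXWXWXWHXW

Apply φ to XWHXWXWXWHXW symbol by symbol: X→XW, W→HXW, H→XW, X→XW, W→HXW, X→XW, W→HXW, X→XW, W→HXW, H→XW, X→XW, W→HXW; joined: XW HXW XW XW HXW XW HXW XW HXW XW XW HXW.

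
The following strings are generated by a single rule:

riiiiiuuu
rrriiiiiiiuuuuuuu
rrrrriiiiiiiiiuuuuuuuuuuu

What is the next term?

rrrrrrriiiiiiiiiiiuuuuuuuuuuuuuuu

Term n consists of 2n-1 r's, followed by 2n+3 i's, followed by 4n-1 u's (n = 1, 2, …).
At n = 4 the blocks have lengths 7, 11, 15.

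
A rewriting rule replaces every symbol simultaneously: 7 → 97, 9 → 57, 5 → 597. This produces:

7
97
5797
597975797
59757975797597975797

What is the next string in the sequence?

597579759797579759797579759757975797597975797

φ(59757975797597975797) expands symbol-by-symbol to 597 57 97 597 97 57 97 597 97 57 97 597 57 97 57 97 597 97 57 97; joining the 20 pieces gives the next term.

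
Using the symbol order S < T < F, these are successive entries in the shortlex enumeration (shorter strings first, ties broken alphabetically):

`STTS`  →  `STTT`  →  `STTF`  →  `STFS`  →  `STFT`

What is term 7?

Advancing 2 positions from STFT through STFT → STFF reaches term 7.

SFSS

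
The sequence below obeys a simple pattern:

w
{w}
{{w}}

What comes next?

Each term wraps the previous one in { on the left and } on the right.
Applying this once more to {{w}}:

{{{w}}}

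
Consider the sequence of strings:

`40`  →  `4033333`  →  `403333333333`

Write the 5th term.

4033333333333333333333

The strings grow by a fixed suffix 33333 each time.
From 403333333333, 2 further steps: 403333333333 → 40333333333333333 → (answer).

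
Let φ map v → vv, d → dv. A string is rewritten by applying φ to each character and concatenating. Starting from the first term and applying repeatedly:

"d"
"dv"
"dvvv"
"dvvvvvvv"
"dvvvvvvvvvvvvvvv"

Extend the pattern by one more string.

φ(dvvvvvvvvvvvvvvv) expands symbol-by-symbol to dv vv vv vv vv vv vv vv vv vv vv vv vv vv vv vv; joining the 16 pieces gives the next term.

dvvvvvvvvvvvvvvvvvvvvvvvvvvvvvvv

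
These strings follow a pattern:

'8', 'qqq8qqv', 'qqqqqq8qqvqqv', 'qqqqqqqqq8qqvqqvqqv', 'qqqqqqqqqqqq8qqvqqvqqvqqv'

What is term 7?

qqqqqqqqqqqqqqqqqq8qqvqqvqqvqqvqqvqqv

Every step adds qqq to the front and qqv to the end of the previous string.
From qqqqqqqqqqqq8qqvqqvqqvqqv, 2 further steps: qqqqqqqqqqqq8qqvqqvqqvqqv → qqqqqqqqqqqqqqq8qqvqqvqqvqqvqqv → (answer).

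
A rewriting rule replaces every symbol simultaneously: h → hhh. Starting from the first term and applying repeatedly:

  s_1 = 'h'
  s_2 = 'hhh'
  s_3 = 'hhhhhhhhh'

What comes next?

Expanding hhhhhhhhh: h→hhh, h→hhh, h→hhh, h→hhh, h→hhh, h→hhh, h→hhh, h→hhh, h→hhh. Concatenated: hhh hhh hhh hhh hhh hhh hhh hhh hhh.

hhhhhhhhhhhhhhhhhhhhhhhhhhh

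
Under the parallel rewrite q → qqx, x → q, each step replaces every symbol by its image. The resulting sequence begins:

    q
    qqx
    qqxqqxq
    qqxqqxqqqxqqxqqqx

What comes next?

Applying the rule to each of the 17 symbols of qqxqqxqqqxqqxqqqx gives the pieces qqx qqx q qqx qqx q qqx qqx qqx q qqx qqx q qqx qqx qqx q, which concatenate to the answer.

qqxqqxqqqxqqxqqqxqqxqqxqqqxqqxqqqxqqxqqxq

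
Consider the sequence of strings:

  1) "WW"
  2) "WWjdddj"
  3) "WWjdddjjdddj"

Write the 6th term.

WWjdddjjdddjjdddjjdddjjdddj

Each term is the previous one with jdddj appended.
From WWjdddjjdddj, 3 further steps: WWjdddjjdddj → WWjdddjjdddjjdddj → WWjdddjjdddjjdddjjdddj → (answer).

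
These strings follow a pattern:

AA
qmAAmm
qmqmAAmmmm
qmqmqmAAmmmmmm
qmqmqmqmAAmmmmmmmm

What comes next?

s(k+1) = qm·s(k)·mm, so each term gains qm as a prefix and mm as a suffix.
Applying this once more to qmqmqmqmAAmmmmmmmm:

qmqmqmqmqmAAmmmmmmmmmm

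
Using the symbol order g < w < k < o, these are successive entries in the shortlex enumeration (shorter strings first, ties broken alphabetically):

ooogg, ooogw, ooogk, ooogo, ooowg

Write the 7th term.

Stepping forward 2 times from ooowg: ooowg → oooww, then the target.

ooowk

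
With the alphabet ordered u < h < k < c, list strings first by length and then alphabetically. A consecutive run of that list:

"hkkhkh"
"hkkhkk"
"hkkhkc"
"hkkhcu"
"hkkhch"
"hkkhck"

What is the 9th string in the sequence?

Advancing 3 positions from hkkhck through hkkhck → hkkhcc → hkkkuu reaches term 9.

hkkkuh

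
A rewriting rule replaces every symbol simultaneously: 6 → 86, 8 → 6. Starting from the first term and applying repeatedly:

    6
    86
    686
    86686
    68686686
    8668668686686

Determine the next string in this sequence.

Rewriting the 13 symbols of 8668668686686 one by one yields 6 86 86 6 86 86 6 86 6 86 86 6 86; concatenated:

686866868668668686686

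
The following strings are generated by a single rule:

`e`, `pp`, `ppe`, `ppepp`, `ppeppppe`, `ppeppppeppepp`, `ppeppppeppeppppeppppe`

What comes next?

ppeppppeppeppppeppppeppeppppeppepp

Each term (from the third on) is the previous term followed by the one before it: term 3 = pp·e = ppe.
Continuing: ppeppppeppeppppeppppe · ppeppppeppepp gives term 8.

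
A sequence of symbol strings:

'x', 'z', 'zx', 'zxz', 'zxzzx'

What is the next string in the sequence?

zxzzxzxz

This is a Fibonacci-style word recurrence s(k) = s(k−1)·s(k−2): e.g. z·x = zx.
The next term joins zxzzx and zxz.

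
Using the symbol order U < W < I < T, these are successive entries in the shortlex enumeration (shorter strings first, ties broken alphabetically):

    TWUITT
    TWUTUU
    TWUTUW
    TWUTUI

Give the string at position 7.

TWUTWW

Stepping forward 3 times from TWUTUI: TWUTUI → TWUTUT → TWUTWU, then the target.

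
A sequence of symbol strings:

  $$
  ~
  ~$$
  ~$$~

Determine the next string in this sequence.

This is a Fibonacci-style word recurrence s(k) = s(k−1)·s(k−2): e.g. ~·$$ = ~$$.
The next term joins ~$$~ and ~$$.

~$$~~$$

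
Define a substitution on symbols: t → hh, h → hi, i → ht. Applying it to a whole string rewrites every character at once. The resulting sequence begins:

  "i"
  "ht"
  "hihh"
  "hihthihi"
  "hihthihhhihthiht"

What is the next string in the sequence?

Applying the rule to each of the 16 symbols of hihthihhhihthiht gives the pieces hi ht hi hh hi ht hi hi hi ht hi hh hi ht hi hh, which concatenate to the answer.

hihthihhhihthihihihthihhhihthihh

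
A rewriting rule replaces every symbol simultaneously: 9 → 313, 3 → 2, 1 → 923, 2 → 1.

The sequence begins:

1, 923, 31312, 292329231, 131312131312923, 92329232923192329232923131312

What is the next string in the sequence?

Applying the rule to each of the 29 symbols of 92329232923192329232923131312 gives the pieces 313 1 2 1 313 1 2 1 313 1 2 923 313 1 2 1 313 1 2 1 313 1 2 923 2 923 2 923 1, which concatenate to the answer.

3131213131213131292331312131312131312923292329231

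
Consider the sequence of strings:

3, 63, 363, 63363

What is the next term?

From term 3 onward, concatenate the second-to-last term with the last: 3·63 = 363, 63·363 = 63363, …
The next term joins 363 and 63363.

36363363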